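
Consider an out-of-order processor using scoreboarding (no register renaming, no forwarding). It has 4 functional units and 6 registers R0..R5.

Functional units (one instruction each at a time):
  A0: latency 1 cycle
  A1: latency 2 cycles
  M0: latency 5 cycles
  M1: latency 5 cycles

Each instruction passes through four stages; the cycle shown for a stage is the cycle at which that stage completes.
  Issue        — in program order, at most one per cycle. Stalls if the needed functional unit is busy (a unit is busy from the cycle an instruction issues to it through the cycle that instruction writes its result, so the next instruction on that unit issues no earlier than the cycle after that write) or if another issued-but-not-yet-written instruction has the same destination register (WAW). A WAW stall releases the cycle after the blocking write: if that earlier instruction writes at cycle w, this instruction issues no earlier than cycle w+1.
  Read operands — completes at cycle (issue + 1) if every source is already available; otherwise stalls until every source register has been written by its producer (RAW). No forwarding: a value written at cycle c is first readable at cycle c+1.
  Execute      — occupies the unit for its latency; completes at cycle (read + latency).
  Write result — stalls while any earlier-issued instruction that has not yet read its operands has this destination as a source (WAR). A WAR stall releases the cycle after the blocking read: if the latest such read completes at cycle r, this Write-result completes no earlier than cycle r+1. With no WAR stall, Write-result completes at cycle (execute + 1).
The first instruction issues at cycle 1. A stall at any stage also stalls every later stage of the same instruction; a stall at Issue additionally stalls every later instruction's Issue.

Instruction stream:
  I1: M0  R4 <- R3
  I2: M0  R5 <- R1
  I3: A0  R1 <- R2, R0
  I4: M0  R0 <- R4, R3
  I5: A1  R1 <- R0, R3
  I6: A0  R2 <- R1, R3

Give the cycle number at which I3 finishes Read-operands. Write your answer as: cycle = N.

cycle = 11

[1] I1 dispatched to M0
[2] I1 operands ready
[7] I1 complete
[8] R4←I1
[9] I2 dispatched to M0
[10] I2 operands ready · I3 dispatched to A0
[11] I3 operands ready
[12] I3 complete
[13] R1←I3
[15] I2 complete
[16] R5←I2
[17] I4 dispatched to M0
[18] I4 operands ready · I5 dispatched to A1
[19] I6 dispatched to A0
[23] I4 complete
[24] R0←I4
[25] I5 operands ready
[27] I5 complete
[28] R1←I5
[29] I6 operands ready
[30] I6 complete
[31] R2←I6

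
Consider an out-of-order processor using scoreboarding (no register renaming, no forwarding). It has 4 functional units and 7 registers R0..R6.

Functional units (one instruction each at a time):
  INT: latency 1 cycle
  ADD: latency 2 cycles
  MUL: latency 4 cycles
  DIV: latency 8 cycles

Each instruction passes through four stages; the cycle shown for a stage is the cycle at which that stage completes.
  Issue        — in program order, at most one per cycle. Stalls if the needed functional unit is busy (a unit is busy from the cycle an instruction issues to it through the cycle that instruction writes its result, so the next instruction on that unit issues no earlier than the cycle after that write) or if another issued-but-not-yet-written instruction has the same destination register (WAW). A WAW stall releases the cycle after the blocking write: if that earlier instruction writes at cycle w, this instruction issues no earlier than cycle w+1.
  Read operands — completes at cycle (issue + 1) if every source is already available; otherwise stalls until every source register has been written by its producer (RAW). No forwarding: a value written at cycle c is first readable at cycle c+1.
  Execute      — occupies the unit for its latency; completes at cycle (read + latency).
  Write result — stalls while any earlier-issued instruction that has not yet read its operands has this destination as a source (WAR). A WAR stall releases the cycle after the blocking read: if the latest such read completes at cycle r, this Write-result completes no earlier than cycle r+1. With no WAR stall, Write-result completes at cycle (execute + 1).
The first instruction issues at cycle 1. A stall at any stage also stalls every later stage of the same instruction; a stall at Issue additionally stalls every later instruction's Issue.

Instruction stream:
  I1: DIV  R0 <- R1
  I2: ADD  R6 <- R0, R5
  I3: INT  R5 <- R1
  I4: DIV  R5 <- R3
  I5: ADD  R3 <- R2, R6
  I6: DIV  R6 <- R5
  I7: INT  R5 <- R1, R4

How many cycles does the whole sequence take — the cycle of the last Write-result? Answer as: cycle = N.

cycle = 35

t=1  I1 issues→DIV
t=2  I1 reads | I2 issues→ADD
t=3  I3 issues→INT
t=4  I3 reads
t=5  I3 exec-done
t=10  I1 exec-done
t=11  I1 writes R0
t=12  I2 reads
t=13  I3 writes R5
t=14  I2 exec-done | I4 issues→DIV
t=15  I2 writes R6 | I4 reads
t=16  I5 issues→ADD
t=17  I5 reads
t=19  I5 exec-done
t=20  I5 writes R3
t=23  I4 exec-done
t=24  I4 writes R5
t=25  I6 issues→DIV
t=26  I6 reads | I7 issues→INT
t=27  I7 reads
t=28  I7 exec-done
t=29  I7 writes R5
t=34  I6 exec-done
t=35  I6 writes R6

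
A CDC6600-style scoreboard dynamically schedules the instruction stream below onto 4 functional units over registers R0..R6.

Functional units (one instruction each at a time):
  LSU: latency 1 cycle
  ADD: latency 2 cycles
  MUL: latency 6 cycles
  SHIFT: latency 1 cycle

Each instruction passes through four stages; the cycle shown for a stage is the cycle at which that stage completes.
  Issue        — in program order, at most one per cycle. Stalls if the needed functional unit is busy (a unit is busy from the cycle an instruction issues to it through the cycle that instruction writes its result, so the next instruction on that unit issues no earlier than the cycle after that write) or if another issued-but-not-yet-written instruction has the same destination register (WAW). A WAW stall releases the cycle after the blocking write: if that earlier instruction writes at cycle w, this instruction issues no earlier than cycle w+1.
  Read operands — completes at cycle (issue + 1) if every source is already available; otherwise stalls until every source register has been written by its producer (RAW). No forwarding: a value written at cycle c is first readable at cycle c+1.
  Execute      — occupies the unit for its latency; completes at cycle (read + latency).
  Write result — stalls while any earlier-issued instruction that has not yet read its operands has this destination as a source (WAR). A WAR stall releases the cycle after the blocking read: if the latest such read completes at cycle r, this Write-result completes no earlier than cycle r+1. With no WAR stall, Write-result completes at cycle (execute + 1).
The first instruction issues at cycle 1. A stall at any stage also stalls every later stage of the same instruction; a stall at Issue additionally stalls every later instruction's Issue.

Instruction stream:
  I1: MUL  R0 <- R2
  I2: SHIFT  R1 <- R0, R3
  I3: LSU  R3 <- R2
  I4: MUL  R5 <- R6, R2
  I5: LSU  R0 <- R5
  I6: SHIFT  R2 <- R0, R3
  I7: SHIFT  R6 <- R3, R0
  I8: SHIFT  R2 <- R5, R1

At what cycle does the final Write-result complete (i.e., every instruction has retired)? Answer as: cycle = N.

t=1  I1 issues→MUL
t=2  I1 reads; I2 issues→SHIFT
t=3  I3 issues→LSU
t=4  I3 reads
t=5  I3 exec-done
t=8  I1 exec-done
t=9  I1 writes R0
t=10  I2 reads; I4 issues→MUL
t=11  I2 exec-done; I3 writes R3; I4 reads
t=12  I2 writes R1; I5 issues→LSU
t=13  I6 issues→SHIFT
t=17  I4 exec-done
t=18  I4 writes R5
t=19  I5 reads
t=20  I5 exec-done
t=21  I5 writes R0
t=22  I6 reads
t=23  I6 exec-done
t=24  I6 writes R2
t=25  I7 issues→SHIFT
t=26  I7 reads
t=27  I7 exec-done
t=28  I7 writes R6
t=29  I8 issues→SHIFT
t=30  I8 reads
t=31  I8 exec-done
t=32  I8 writes R2

cycle = 32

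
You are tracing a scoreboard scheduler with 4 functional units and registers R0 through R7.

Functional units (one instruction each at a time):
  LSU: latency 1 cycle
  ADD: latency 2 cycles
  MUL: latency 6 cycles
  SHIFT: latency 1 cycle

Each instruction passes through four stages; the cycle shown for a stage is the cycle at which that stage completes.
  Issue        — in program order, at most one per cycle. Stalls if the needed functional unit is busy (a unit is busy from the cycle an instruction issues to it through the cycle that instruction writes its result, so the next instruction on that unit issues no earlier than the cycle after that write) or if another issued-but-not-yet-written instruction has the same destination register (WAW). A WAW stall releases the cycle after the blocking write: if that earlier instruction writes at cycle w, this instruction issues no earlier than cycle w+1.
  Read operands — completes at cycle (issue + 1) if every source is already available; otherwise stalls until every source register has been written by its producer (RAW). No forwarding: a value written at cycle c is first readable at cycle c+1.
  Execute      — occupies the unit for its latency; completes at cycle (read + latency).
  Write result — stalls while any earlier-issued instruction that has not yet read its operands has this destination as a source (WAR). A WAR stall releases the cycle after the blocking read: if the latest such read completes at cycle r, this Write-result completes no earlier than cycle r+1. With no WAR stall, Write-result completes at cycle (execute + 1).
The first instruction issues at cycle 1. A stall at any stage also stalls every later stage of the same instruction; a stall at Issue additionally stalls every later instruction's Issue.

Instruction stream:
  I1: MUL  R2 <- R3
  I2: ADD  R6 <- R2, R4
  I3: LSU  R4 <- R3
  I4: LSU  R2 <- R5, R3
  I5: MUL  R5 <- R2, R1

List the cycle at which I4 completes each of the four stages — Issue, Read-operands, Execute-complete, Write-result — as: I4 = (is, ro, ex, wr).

t=1  issue I1 (MUL)
t=2  I1 read-ops | issue I2 (ADD)
t=3  issue I3 (LSU)
t=4  I3 read-ops
t=5  I3 finished on LSU
t=8  I1 finished on MUL
t=9  I1→R2
t=10  I2 read-ops
t=11  I3→R4
t=12  I2 finished on ADD | issue I4 (LSU)
t=13  I2→R6 | I4 read-ops | issue I5 (MUL)
t=14  I4 finished on LSU
t=15  I4→R2
t=16  I5 read-ops
t=22  I5 finished on MUL
t=23  I5→R5

I4 = (12, 13, 14, 15)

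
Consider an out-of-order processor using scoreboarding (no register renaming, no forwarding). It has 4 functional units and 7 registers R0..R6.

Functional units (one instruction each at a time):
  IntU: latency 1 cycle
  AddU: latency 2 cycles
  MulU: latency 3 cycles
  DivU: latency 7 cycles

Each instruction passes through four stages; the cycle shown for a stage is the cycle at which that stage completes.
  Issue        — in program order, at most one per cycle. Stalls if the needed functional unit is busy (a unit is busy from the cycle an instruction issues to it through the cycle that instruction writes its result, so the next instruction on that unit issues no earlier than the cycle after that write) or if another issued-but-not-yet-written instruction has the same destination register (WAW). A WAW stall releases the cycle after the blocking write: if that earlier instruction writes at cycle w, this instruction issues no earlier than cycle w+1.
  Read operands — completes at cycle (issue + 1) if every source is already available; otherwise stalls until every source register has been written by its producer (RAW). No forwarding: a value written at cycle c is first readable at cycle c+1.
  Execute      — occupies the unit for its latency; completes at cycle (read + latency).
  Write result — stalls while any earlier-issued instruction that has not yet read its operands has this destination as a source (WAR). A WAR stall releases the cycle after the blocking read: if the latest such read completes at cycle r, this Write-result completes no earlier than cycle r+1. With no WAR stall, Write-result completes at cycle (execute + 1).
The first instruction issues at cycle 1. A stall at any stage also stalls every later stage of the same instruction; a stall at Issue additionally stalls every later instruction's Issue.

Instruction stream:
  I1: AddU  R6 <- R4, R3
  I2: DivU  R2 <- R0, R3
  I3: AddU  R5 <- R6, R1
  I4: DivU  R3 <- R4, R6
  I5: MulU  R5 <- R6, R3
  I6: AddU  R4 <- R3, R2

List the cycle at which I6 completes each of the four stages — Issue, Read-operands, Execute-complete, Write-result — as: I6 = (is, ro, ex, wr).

[1] I1 dispatched to AddU
[2] I1 operands ready · I2 dispatched to DivU
[3] I2 operands ready
[4] I1 complete
[5] R6←I1
[6] I3 dispatched to AddU
[7] I3 operands ready
[9] I3 complete
[10] I2 complete · R5←I3
[11] R2←I2
[12] I4 dispatched to DivU
[13] I4 operands ready · I5 dispatched to MulU
[14] I6 dispatched to AddU
[20] I4 complete
[21] R3←I4
[22] I5 operands ready · I6 operands ready
[24] I6 complete
[25] I5 complete · R4←I6
[26] R5←I5

I6 = (14, 22, 24, 25)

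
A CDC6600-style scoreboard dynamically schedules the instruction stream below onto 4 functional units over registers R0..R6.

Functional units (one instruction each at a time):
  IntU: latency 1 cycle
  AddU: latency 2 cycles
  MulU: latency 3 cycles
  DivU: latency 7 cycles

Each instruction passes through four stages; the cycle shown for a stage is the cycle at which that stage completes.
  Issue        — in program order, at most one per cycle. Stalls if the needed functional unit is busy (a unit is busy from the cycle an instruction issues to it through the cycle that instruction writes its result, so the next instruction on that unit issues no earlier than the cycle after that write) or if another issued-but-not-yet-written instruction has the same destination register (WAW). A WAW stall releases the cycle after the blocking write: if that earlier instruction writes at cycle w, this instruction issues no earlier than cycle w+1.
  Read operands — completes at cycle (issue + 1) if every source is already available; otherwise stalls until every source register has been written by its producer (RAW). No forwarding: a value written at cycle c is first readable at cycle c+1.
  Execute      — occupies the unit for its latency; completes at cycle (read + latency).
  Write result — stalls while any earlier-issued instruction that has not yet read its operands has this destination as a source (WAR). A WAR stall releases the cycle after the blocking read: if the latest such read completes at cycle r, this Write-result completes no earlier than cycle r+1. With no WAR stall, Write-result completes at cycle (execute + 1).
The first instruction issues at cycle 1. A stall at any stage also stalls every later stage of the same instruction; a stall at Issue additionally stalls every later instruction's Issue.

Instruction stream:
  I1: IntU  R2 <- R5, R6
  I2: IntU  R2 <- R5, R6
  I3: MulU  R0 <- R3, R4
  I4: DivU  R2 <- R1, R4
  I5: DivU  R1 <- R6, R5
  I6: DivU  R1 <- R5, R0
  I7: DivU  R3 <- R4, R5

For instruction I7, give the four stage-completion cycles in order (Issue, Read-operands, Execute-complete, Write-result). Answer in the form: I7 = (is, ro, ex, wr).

I7 = (39, 40, 47, 48)

[I1] 1/2/3/4
[I2] 5/6/7/8  (struct: IntU busy until I1 writes@4)
[I3] 6/7/10/11
[I4] 9/10/17/18  (WAW R2: wait I2 write@8)
[I5] 19/20/27/28  (struct: DivU busy until I4 writes@18)
[I6] 29/30/37/38  (struct: DivU busy until I5 writes@28)
[I7] 39/40/47/48  (struct: DivU busy until I6 writes@38)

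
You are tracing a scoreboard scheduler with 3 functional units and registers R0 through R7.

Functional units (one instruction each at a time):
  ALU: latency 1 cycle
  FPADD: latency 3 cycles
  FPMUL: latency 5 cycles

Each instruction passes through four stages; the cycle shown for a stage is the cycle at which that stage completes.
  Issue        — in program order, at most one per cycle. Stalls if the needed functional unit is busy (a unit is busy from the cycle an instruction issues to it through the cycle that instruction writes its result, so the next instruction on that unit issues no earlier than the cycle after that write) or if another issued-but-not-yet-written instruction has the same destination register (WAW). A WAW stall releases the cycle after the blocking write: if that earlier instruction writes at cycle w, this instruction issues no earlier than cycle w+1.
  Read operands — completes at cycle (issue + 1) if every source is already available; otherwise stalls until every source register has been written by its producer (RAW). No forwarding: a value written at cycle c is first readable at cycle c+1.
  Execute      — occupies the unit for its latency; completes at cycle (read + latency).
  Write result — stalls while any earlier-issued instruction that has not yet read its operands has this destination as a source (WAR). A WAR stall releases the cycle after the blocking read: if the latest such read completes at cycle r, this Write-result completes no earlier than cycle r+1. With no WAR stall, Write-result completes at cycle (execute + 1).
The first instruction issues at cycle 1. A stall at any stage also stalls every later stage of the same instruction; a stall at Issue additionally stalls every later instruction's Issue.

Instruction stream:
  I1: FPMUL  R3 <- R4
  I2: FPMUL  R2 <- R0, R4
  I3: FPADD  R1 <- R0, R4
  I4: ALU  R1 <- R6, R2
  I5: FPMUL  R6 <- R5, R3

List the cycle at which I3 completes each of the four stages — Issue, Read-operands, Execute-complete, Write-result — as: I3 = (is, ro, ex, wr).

[1] issue I1 (FPMUL)
[2] I1 read-ops
[7] I1 finished on FPMUL
[8] I1→R3
[9] issue I2 (FPMUL)
[10] I2 read-ops | issue I3 (FPADD)
[11] I3 read-ops
[14] I3 finished on FPADD
[15] I2 finished on FPMUL | I3→R1
[16] I2→R2 | issue I4 (ALU)
[17] I4 read-ops | issue I5 (FPMUL)
[18] I4 finished on ALU | I5 read-ops
[19] I4→R1
[23] I5 finished on FPMUL
[24] I5→R6

I3 = (10, 11, 14, 15)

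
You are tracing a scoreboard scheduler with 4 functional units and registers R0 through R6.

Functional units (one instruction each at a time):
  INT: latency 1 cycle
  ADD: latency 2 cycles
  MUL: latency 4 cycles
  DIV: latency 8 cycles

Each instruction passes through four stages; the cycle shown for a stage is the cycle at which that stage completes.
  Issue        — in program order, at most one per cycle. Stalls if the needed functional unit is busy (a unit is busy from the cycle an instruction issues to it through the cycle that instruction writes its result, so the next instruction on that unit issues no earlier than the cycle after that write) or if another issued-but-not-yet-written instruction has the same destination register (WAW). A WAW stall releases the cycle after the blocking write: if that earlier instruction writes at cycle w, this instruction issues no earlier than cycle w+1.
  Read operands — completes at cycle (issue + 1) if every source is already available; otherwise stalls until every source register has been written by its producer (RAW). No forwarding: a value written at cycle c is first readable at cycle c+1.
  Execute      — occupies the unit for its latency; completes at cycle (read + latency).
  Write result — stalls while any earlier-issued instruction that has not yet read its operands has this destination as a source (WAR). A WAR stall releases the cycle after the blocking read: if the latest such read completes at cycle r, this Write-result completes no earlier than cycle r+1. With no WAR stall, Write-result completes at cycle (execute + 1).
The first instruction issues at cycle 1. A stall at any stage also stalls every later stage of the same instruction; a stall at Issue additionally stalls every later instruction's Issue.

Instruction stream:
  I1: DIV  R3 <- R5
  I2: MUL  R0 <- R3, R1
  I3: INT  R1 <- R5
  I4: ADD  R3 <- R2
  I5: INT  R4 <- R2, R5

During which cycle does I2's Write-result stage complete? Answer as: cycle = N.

I1 -> (1, 2, 10, 11)
I2 -> (2, 12, 16, 17)  // RAW R3: wait I1 write@11
I3 -> (3, 4, 5, 13)  // WAR R1: wait I2 read@12
I4 -> (12, 13, 15, 16)  // WAW R3: wait I1 write@11
I5 -> (14, 15, 16, 17)  // struct: INT busy until I3 writes@13

cycle = 17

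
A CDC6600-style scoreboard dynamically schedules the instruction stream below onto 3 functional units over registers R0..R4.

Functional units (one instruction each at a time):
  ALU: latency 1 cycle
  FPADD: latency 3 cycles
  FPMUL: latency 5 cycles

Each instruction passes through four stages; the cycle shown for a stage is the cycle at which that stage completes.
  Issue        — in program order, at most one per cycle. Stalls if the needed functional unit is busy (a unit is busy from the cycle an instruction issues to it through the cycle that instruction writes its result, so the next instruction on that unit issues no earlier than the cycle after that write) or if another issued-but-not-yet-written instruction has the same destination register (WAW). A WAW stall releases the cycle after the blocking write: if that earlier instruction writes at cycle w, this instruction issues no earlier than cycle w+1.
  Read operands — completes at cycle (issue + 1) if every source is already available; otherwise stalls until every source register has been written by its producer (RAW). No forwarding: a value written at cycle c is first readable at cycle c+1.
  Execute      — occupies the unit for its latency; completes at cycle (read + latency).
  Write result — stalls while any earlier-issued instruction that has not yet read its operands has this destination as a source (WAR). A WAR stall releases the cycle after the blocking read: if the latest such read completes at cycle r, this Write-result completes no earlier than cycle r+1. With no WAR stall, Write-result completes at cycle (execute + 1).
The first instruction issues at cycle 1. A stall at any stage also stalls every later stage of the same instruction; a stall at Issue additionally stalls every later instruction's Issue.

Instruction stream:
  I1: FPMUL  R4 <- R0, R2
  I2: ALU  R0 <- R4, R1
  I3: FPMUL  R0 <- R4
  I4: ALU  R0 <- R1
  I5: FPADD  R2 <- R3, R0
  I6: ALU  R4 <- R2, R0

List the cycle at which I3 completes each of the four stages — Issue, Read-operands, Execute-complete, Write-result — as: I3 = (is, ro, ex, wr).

I3 = (12, 13, 18, 19)

t=1  I1 dispatched to FPMUL
t=2  I1 operands ready, I2 dispatched to ALU
t=7  I1 complete
t=8  R4←I1
t=9  I2 operands ready
t=10  I2 complete
t=11  R0←I2
t=12  I3 dispatched to FPMUL
t=13  I3 operands ready
t=18  I3 complete
t=19  R0←I3
t=20  I4 dispatched to ALU
t=21  I4 operands ready, I5 dispatched to FPADD
t=22  I4 complete
t=23  R0←I4
t=24  I5 operands ready, I6 dispatched to ALU
t=27  I5 complete
t=28  R2←I5
t=29  I6 operands ready
t=30  I6 complete
t=31  R4←I6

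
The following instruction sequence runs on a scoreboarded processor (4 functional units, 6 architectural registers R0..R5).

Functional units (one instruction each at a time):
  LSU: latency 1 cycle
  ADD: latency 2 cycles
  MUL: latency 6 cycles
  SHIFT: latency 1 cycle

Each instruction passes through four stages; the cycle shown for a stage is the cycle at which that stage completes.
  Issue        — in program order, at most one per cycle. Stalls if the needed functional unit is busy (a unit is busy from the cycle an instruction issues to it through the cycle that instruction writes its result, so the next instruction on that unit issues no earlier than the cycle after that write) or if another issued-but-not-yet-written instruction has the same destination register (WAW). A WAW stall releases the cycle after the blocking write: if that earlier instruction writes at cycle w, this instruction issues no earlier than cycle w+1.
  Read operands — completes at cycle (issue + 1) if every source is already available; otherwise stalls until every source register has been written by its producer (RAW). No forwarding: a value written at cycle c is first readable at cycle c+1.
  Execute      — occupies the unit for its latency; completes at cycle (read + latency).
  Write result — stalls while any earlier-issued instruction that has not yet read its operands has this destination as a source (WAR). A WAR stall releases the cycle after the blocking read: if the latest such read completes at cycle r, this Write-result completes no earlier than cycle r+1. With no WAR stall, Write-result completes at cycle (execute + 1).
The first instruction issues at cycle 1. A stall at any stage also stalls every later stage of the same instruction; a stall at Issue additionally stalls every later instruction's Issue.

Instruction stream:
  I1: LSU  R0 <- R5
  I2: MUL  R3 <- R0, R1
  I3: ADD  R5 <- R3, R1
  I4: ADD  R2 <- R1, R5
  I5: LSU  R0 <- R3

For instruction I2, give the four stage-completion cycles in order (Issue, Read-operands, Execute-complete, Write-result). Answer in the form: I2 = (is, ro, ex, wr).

I2 = (2, 5, 11, 12)

  I1 | 1 | 2 | 3 | 4
  I2 | 2 | 5 | 11 | 12   RAW R0: wait I1 write@4
  I3 | 3 | 13 | 15 | 16   RAW R3: wait I2 write@12
  I4 | 17 | 18 | 20 | 21   struct: ADD busy until I3 writes@16
  I5 | 18 | 19 | 20 | 21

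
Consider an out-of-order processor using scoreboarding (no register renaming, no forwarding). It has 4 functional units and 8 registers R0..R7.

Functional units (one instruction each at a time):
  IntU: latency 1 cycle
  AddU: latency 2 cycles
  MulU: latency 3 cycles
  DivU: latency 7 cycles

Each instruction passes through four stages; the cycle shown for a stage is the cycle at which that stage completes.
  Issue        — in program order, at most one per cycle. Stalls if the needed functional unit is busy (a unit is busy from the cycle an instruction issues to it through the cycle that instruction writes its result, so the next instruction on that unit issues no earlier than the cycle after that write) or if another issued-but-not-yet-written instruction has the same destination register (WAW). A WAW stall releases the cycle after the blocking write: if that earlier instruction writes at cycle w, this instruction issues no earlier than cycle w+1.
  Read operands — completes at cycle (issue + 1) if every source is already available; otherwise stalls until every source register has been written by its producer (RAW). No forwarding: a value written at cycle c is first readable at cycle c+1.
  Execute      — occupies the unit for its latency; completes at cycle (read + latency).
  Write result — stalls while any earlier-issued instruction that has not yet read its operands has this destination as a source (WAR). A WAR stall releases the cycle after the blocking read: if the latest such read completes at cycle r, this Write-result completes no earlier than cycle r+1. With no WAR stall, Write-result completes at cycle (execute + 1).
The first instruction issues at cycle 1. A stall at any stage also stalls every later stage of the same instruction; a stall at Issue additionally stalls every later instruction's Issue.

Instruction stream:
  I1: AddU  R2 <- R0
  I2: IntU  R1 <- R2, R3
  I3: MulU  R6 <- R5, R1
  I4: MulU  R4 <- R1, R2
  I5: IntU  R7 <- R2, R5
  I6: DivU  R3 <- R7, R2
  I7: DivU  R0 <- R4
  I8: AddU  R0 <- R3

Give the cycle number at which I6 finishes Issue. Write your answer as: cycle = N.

cycle = 16

[I1] 1/2/4/5
[I2] 2/6/7/8  (RAW R2: wait I1 write@5)
[I3] 3/9/12/13  (RAW R1: wait I2 write@8)
[I4] 14/15/18/19  (struct: MulU busy until I3 writes@13)
[I5] 15/16/17/18
[I6] 16/19/26/27  (RAW R7: wait I5 write@18)
[I7] 28/29/36/37  (struct: DivU busy until I6 writes@27)
[I8] 38/39/41/42  (WAW R0: wait I7 write@37)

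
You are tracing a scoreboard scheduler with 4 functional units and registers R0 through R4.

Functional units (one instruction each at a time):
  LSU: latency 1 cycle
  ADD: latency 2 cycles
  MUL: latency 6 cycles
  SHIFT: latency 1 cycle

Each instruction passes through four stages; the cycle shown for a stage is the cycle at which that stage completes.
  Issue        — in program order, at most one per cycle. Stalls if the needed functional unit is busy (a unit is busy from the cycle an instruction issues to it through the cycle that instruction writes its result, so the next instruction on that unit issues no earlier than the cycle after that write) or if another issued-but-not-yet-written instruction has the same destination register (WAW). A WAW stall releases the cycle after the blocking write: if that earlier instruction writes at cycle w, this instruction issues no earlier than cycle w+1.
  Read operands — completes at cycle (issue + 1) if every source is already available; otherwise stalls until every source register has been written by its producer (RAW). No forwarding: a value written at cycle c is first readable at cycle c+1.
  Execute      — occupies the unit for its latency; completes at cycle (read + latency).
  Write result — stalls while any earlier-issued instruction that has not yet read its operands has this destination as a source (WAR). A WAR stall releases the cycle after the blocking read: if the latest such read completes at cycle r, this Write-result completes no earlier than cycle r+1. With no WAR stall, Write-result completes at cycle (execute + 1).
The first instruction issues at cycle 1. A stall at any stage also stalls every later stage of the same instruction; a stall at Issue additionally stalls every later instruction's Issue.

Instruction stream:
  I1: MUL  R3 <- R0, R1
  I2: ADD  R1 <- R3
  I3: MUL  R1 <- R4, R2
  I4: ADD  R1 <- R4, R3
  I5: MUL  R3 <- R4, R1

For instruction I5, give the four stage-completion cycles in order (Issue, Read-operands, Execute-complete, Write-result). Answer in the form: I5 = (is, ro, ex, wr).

[I1] 1/2/8/9
[I2] 2/10/12/13  (RAW R3: wait I1 write@9)
[I3] 14/15/21/22  (WAW R1: wait I2 write@13)
[I4] 23/24/26/27  (WAW R1: wait I3 write@22)
[I5] 24/28/34/35  (RAW R1: wait I4 write@27)

I5 = (24, 28, 34, 35)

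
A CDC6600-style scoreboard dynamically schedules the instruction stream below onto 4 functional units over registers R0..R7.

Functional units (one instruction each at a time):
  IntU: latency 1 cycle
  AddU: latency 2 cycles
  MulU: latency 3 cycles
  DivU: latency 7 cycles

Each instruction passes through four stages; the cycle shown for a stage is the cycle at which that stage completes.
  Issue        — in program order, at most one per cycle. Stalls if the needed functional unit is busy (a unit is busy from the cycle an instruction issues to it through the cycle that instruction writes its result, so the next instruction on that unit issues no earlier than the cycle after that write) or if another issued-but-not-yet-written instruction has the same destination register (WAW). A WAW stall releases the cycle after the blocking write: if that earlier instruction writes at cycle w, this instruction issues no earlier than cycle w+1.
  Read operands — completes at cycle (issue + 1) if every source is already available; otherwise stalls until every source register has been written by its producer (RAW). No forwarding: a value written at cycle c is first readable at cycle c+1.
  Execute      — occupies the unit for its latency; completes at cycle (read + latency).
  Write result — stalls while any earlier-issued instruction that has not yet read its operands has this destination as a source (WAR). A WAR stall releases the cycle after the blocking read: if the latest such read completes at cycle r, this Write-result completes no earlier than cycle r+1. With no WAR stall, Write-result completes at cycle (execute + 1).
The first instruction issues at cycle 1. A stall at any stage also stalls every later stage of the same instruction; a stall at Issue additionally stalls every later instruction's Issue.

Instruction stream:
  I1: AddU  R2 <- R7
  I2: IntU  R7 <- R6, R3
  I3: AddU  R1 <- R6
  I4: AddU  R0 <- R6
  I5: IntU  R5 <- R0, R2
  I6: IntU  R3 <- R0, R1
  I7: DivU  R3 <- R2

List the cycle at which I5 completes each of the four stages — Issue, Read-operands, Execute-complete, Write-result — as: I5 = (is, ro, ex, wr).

t=1  I1→AddU
t=2  I1 RO · I2→IntU
t=3  I2 RO
t=4  I1 EX · I2 EX
t=5  I1 WR R2 · I2 WR R7
t=6  I3→AddU
t=7  I3 RO
t=9  I3 EX
t=10  I3 WR R1
t=11  I4→AddU
t=12  I4 RO · I5→IntU
t=14  I4 EX
t=15  I4 WR R0
t=16  I5 RO
t=17  I5 EX
t=18  I5 WR R5
t=19  I6→IntU
t=20  I6 RO
t=21  I6 EX
t=22  I6 WR R3
t=23  I7→DivU
t=24  I7 RO
t=31  I7 EX
t=32  I7 WR R3

I5 = (12, 16, 17, 18)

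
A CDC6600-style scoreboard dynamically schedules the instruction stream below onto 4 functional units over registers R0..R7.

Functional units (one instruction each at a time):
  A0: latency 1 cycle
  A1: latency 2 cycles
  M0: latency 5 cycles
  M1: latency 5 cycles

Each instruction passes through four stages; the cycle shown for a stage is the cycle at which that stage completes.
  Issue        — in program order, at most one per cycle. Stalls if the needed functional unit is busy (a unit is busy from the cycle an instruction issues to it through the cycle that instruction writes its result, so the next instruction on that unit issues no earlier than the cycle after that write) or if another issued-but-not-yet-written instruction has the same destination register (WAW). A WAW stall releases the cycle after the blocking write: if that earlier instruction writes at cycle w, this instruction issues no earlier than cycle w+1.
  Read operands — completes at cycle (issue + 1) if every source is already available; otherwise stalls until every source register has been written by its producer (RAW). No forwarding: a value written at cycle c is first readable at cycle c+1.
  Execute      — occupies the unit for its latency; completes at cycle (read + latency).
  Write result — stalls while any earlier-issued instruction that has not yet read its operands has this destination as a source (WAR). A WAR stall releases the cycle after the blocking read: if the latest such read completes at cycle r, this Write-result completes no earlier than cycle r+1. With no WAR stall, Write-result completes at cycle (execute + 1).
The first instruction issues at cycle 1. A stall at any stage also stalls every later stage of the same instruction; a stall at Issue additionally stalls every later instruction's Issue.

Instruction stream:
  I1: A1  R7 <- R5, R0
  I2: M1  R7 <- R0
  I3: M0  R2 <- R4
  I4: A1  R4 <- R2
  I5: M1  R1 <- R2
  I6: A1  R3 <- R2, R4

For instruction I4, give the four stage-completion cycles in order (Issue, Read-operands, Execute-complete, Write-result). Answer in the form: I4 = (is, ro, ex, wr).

I1 -> (1, 2, 4, 5)
I2 -> (6, 7, 12, 13)  // WAW R7: wait I1 write@5
I3 -> (7, 8, 13, 14)
I4 -> (8, 15, 17, 18)  // RAW R2: wait I3 write@14
I5 -> (14, 15, 20, 21)  // struct: M1 busy until I2 writes@13
I6 -> (19, 20, 22, 23)  // struct: A1 busy until I4 writes@18

I4 = (8, 15, 17, 18)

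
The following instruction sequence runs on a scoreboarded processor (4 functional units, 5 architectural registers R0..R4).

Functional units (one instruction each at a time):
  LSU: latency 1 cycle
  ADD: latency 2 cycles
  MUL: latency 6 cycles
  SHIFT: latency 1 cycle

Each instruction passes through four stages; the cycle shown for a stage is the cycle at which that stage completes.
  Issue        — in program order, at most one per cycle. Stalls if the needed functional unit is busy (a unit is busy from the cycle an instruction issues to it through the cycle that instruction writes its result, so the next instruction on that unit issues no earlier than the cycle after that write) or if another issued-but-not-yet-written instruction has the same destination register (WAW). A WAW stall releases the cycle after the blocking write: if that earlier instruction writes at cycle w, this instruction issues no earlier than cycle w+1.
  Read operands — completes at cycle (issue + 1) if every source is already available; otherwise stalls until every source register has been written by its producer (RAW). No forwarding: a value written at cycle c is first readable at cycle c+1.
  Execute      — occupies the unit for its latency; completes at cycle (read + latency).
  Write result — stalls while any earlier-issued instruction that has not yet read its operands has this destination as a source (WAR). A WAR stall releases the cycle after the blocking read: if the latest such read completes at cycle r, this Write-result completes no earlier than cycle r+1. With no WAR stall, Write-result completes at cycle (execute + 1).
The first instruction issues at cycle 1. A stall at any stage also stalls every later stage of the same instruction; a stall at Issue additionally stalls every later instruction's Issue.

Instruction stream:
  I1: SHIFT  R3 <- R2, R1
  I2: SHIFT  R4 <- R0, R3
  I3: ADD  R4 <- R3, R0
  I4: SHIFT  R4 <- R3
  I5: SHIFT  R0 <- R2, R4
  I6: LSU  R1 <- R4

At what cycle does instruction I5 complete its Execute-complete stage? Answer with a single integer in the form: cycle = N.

c1: I1 issues→SHIFT
c2: I1 reads
c3: I1 exec-done
c4: I1 writes R3
c5: I2 issues→SHIFT
c6: I2 reads
c7: I2 exec-done
c8: I2 writes R4
c9: I3 issues→ADD
c10: I3 reads
c12: I3 exec-done
c13: I3 writes R4
c14: I4 issues→SHIFT
c15: I4 reads
c16: I4 exec-done
c17: I4 writes R4
c18: I5 issues→SHIFT
c19: I5 reads | I6 issues→LSU
c20: I5 exec-done | I6 reads
c21: I5 writes R0 | I6 exec-done
c22: I6 writes R1

cycle = 20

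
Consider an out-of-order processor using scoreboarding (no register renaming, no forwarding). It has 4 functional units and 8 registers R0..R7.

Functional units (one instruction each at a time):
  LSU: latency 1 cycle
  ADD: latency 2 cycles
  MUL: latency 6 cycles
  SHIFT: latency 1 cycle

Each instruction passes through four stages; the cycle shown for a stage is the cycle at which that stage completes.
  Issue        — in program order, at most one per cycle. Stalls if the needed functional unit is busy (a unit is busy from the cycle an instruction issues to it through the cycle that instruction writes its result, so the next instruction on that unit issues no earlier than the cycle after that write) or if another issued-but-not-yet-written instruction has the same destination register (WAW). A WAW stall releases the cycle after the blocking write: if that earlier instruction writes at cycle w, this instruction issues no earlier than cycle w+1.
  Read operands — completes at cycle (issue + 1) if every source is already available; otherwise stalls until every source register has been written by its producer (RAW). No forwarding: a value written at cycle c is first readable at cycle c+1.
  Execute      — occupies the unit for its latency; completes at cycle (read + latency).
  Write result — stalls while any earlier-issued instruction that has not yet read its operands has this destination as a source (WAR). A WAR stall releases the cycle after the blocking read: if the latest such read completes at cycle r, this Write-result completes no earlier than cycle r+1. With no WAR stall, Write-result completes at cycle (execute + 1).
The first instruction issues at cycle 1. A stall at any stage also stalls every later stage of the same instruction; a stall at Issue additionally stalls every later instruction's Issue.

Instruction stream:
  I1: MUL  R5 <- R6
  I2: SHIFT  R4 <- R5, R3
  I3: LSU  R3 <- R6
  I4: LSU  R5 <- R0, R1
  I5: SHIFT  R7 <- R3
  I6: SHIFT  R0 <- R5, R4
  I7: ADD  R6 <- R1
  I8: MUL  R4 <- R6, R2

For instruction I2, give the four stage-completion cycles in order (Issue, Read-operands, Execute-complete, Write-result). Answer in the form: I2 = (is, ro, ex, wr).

I2 = (2, 10, 11, 12)

c1: I1 dispatched to MUL
c2: I1 operands ready · I2 dispatched to SHIFT
c3: I3 dispatched to LSU
c4: I3 operands ready
c5: I3 complete
c8: I1 complete
c9: R5←I1
c10: I2 operands ready
c11: I2 complete · R3←I3
c12: R4←I2 · I4 dispatched to LSU
c13: I4 operands ready · I5 dispatched to SHIFT
c14: I4 complete · I5 operands ready
c15: R5←I4 · I5 complete
c16: R7←I5
c17: I6 dispatched to SHIFT
c18: I6 operands ready · I7 dispatched to ADD
c19: I6 complete · I7 operands ready · I8 dispatched to MUL
c20: R0←I6
c21: I7 complete
c22: R6←I7
c23: I8 operands ready
c29: I8 complete
c30: R4←I8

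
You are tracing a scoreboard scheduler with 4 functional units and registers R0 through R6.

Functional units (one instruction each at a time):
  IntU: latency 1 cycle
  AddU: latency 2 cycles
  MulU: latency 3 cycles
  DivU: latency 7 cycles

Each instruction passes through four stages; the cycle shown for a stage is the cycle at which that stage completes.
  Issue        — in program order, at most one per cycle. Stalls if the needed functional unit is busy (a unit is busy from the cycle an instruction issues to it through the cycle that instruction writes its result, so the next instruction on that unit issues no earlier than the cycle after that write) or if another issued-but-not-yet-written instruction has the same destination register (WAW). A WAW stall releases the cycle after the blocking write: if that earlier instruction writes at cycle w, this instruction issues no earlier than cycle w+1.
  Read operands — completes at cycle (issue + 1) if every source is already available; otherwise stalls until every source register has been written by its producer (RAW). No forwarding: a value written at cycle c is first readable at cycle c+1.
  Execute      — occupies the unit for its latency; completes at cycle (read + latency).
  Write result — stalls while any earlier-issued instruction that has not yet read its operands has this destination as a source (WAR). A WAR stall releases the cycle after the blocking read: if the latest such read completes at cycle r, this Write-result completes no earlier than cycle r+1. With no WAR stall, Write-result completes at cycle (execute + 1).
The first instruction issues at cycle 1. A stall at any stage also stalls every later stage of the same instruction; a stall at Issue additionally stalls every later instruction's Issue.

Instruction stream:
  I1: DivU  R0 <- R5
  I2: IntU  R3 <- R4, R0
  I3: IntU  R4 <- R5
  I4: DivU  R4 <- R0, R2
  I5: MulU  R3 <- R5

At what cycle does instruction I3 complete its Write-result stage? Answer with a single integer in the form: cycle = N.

cycle = 17

[1] issue I1 (DivU)
[2] I1 read-ops; issue I2 (IntU)
[9] I1 finished on DivU
[10] I1→R0
[11] I2 read-ops
[12] I2 finished on IntU
[13] I2→R3
[14] issue I3 (IntU)
[15] I3 read-ops
[16] I3 finished on IntU
[17] I3→R4
[18] issue I4 (DivU)
[19] I4 read-ops; issue I5 (MulU)
[20] I5 read-ops
[23] I5 finished on MulU
[24] I5→R3
[26] I4 finished on DivU
[27] I4→R4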